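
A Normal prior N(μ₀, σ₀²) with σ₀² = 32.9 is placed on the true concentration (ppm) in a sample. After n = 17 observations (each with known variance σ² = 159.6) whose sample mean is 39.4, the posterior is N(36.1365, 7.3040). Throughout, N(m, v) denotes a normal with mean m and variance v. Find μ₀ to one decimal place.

μ₀ = 24.7

The posterior mean is a precision-weighted average: μ_n = (τ₀μ₀ + τ_data·x̄)/(τ₀+τ_data), with τ₀=1/σ₀² and τ_data=n/σ².
Here τ₀ = 1/32.9 = 0.030395 and τ_data = 17/159.6 = 0.106516, so τ_n = 0.136911.
Rearranging for μ₀: μ₀ = (μ_n·τ_n − τ_data·x̄)/τ₀ = (36.1365·0.136911 − 0.106516·39.4) / 0.030395 = 0.750754/0.030395 ≈ 24.7.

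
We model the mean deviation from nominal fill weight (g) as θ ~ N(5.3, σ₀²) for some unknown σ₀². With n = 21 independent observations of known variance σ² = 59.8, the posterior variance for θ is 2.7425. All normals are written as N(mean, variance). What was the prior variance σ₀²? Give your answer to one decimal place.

Posterior precision equals prior precision plus data precision: 1/σ_n² = 1/σ₀² + n/σ².
So 1/σ₀² = 1/2.7425 − 21/59.8 = 0.364631 − 0.351171 = 0.013460.
Hence σ₀² = 1/0.013460 ≈ 74.3.

σ₀² = 74.3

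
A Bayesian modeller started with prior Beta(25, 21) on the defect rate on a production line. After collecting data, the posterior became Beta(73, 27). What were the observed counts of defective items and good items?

48 defective items and 6 good items

Beta is conjugate to the binomial likelihood: posterior = Beta(a+s, b+f).
Match parameters: s=73−25=48, f=27−21=6.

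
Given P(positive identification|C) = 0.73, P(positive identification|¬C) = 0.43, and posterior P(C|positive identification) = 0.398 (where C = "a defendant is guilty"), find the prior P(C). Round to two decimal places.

P(C) = 0.28

In odds form, posterior odds = prior odds × likelihood ratio, so prior odds = posterior odds ÷ LR.
Posterior odds = 0.398/(1−0.398) = 0.6611. LR = 0.73/0.43 = 1.6977.
Prior odds = 0.6611/1.6977 = 0.3894, so P(C) = 0.3894/(1+0.3894) ≈ 0.28.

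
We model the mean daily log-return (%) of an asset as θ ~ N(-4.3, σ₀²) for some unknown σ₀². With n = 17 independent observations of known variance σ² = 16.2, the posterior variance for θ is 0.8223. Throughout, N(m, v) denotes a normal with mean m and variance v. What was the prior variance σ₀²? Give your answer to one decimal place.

Posterior precision equals prior precision plus data precision: 1/σ_n² = 1/σ₀² + n/σ².
So 1/σ₀² = 1/0.8223 − 17/16.2 = 1.216101 − 1.049383 = 0.166718.
Hence σ₀² = 1/0.166718 ≈ 6.0.

σ₀² = 6.0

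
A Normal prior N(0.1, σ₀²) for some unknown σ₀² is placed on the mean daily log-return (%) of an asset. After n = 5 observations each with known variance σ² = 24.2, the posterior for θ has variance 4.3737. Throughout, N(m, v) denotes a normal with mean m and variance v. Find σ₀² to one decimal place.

Posterior precision equals prior precision plus data precision: 1/σ_n² = 1/σ₀² + n/σ².
So 1/σ₀² = 1/4.3737 − 5/24.2 = 0.228639 − 0.206612 = 0.022027.
Hence σ₀² = 1/0.022027 ≈ 45.4.

σ₀² = 45.4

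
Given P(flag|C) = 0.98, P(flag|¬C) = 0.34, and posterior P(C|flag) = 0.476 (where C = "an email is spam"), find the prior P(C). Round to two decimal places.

P(C) = 0.24

In odds form, posterior odds = prior odds × likelihood ratio, so prior odds = posterior odds ÷ LR.
Posterior odds = 0.476/(1−0.476) = 0.9084. LR = 0.98/0.34 = 2.8824.
Prior odds = 0.9084/2.8824 = 0.3152, so P(C) = 0.3152/(1+0.3152) ≈ 0.24.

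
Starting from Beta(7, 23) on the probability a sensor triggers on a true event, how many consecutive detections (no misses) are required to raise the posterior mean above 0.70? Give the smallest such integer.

k = 47

After k detections and 0 misses the posterior is Beta(7+k, 23), with mean (7+k)/(7+23+k).
Set (7+k)/(30+k) > 0.70 and solve: k > (0.70·30 − 7)/(1 − 0.70) = 46.667.
The smallest integer exceeding 46.667 is 47, and checking k=47: (54)/(77) = 0.7013 > 0.70.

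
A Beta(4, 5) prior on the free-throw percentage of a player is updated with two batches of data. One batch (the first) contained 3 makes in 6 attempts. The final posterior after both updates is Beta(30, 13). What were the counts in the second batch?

23 makes and 5 misses

Sequential conjugate updates are equivalent to a single update on the pooled data, so total successes = posterior α − prior α and total failures = posterior β − prior β.
Total across both batches: 30−4=26 makes, 13−5=8 misses.
Subtract the first batch: 26−3=23 makes and 8−3=5 misses.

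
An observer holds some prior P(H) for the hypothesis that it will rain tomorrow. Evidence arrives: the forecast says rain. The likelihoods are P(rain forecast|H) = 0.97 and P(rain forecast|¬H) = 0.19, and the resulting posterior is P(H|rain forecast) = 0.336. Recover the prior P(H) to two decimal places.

P(H) = 0.09

Bayes' rule in odds form gives O(H|E) = O(H)·[P(E|H)/P(E|¬H)], hence O(H) = O(H|E)/LR.
Posterior odds = 0.336/(1−0.336) = 0.5060. LR = 0.97/0.19 = 5.1053.
Prior odds = 0.5060/5.1053 = 0.0991, so P(H) = 0.0991/(1+0.0991) ≈ 0.09.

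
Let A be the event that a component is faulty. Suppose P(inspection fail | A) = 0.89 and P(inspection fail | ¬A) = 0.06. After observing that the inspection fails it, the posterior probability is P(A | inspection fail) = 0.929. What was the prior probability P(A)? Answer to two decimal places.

P(A) = 0.47

Bayes' rule in odds form gives O(A|E) = O(A)·[P(E|A)/P(E|¬A)], hence O(A) = O(A|E)/LR.
Posterior odds = 0.929/(1−0.929) = 13.0845. LR = 0.89/0.06 = 14.8333.
Prior odds = 13.0845/14.8333 = 0.8821, so P(A) = 0.8821/(1+0.8821) ≈ 0.47.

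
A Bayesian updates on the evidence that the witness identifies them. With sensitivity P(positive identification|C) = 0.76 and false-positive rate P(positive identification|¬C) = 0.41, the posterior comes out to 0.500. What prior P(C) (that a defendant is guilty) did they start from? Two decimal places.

In odds form, posterior odds = prior odds × likelihood ratio, so prior odds = posterior odds ÷ LR.
Posterior odds = 0.500/(1−0.500) = 1.0000. LR = 0.76/0.41 = 1.8537.
Prior odds = 1.0000/1.8537 = 0.5395, so P(C) = 0.5395/(1+0.5395) ≈ 0.35.

P(C) = 0.35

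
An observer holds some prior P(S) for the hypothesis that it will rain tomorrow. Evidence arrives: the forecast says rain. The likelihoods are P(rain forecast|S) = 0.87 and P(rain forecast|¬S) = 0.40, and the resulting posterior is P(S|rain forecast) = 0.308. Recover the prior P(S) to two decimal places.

In odds form, posterior odds = prior odds × likelihood ratio, so prior odds = posterior odds ÷ LR.
Posterior odds = 0.308/(1−0.308) = 0.4451. LR = 0.87/0.40 = 2.1750.
Prior odds = 0.4451/2.1750 = 0.2046, so P(S) = 0.2046/(1+0.2046) ≈ 0.17.

P(S) = 0.17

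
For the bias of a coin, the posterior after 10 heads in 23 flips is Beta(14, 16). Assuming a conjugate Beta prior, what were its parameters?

A Beta(α, β) prior with s successes and f failures in binomial data gives a Beta(α+s, β+f) posterior.
Subtract the data counts: 14−10=4, 16−13=3.

Beta(4, 3)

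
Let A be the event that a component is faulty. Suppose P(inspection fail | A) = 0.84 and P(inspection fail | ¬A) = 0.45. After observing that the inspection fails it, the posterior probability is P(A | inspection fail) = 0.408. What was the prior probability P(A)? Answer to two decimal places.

P(A) = 0.27

Bayes' rule in odds form gives O(A|E) = O(A)·[P(E|A)/P(E|¬A)], hence O(A) = O(A|E)/LR.
Posterior odds = 0.408/(1−0.408) = 0.6892. LR = 0.84/0.45 = 1.8667.
Prior odds = 0.6892/1.8667 = 0.3692, so P(A) = 0.3692/(1+0.3692) ≈ 0.27.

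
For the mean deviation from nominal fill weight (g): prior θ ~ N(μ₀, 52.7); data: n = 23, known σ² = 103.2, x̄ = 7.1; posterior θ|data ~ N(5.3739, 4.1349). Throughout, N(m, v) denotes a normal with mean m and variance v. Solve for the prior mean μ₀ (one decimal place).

μ₀ = -14.9

With known observation variance, the Normal–Normal posterior has precision τ_n = τ₀ + n/σ² and mean μ_n = (τ₀μ₀ + (n/σ²)x̄)/τ_n.
Here τ₀ = 1/52.7 = 0.018975 and τ_data = 23/103.2 = 0.222868, so τ_n = 0.241843.
Rearranging for μ₀: μ₀ = (μ_n·τ_n − τ_data·x̄)/τ₀ = (5.3739·0.241843 − 0.222868·7.1) / 0.018975 = -0.282723/0.018975 ≈ -14.9.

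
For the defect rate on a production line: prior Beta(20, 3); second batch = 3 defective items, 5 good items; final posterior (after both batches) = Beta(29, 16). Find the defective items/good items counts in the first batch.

6 defective items and 8 good items

Sequential conjugate updates are equivalent to a single update on the pooled data, so total successes = posterior α − prior α and total failures = posterior β − prior β.
Total across both batches: 29−20=9 defective items, 16−3=13 good items.
Subtract the second batch: 9−3=6 defective items and 13−5=8 good items.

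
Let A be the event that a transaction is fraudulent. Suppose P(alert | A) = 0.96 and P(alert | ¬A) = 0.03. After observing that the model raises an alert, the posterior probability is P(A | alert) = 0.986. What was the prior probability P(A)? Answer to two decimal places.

In odds form, posterior odds = prior odds × likelihood ratio, so prior odds = posterior odds ÷ LR.
Posterior odds = 0.986/(1−0.986) = 70.4286. LR = 0.96/0.03 = 32.0000.
Prior odds = 70.4286/32.0000 = 2.2009, so P(A) = 2.2009/(1+2.2009) ≈ 0.69.

P(A) = 0.69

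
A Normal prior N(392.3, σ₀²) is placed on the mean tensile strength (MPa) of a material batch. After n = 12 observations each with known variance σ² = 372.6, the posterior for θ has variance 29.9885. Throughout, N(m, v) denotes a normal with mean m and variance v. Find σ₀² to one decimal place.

σ₀² = 877.2

For the Normal–Normal model with known σ², precisions add: τ_n = τ₀ + n/σ².
So 1/σ₀² = 1/29.9885 − 12/372.6 = 0.033346 − 0.032206 = 0.001140.
Hence σ₀² = 1/0.001140 ≈ 877.2.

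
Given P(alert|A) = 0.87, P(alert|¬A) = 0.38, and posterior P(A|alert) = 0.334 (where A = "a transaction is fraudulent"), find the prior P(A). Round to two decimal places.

P(A) = 0.18

Bayes' rule in odds form gives O(A|E) = O(A)·[P(E|A)/P(E|¬A)], hence O(A) = O(A|E)/LR.
Posterior odds = 0.334/(1−0.334) = 0.5015. LR = 0.87/0.38 = 2.2895.
Prior odds = 0.5015/2.2895 = 0.2190, so P(A) = 0.2190/(1+0.2190) ≈ 0.18.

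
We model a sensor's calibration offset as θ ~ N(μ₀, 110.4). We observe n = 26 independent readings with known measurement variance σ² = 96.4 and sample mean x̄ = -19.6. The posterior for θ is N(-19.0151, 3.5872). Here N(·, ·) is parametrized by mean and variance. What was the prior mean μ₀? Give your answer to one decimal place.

μ₀ = -1.6

With known observation variance, the Normal–Normal posterior has precision τ_n = τ₀ + n/σ² and mean μ_n = (τ₀μ₀ + (n/σ²)x̄)/τ_n.
Here τ₀ = 1/110.4 = 0.009058 and τ_data = 26/96.4 = 0.269710, so τ_n = 0.278768.
Rearranging for μ₀: μ₀ = (μ_n·τ_n − τ_data·x̄)/τ₀ = (-19.0151·0.278768 − 0.269710·-19.6) / 0.009058 = -0.014485/0.009058 ≈ -1.6.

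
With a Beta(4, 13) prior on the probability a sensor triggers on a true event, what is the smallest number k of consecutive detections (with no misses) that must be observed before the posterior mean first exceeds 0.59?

k = 15

After k detections and 0 misses the posterior is Beta(4+k, 13), with mean (4+k)/(4+13+k).
Set (4+k)/(17+k) > 0.59 and solve: k > (0.59·17 − 4)/(1 − 0.59) = 14.707.
The smallest integer exceeding 14.707 is 15.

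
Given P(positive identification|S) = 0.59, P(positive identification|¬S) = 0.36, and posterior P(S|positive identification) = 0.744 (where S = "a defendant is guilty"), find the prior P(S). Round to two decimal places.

P(S) = 0.64

Bayes' rule in odds form gives O(S|E) = O(S)·[P(E|S)/P(E|¬S)], hence O(S) = O(S|E)/LR.
Posterior odds = 0.744/(1−0.744) = 2.9062. LR = 0.59/0.36 = 1.6389.
Prior odds = 2.9062/1.6389 = 1.7733, so P(S) = 1.7733/(1+1.7733) ≈ 0.64.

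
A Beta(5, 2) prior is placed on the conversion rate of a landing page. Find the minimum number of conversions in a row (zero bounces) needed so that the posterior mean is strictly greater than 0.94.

k = 27

After k conversions and 0 bounces the posterior is Beta(5+k, 2), with mean (5+k)/(5+2+k).
Set (5+k)/(7+k) > 0.94 and solve: k > (0.94·7 − 5)/(1 − 0.94) = 26.333.
The smallest integer exceeding 26.333 is 27.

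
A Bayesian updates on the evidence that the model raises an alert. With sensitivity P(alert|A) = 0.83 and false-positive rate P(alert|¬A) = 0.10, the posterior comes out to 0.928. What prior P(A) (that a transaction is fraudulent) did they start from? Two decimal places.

P(A) = 0.61

In odds form, posterior odds = prior odds × likelihood ratio, so prior odds = posterior odds ÷ LR.
Posterior odds = 0.928/(1−0.928) = 12.8889. LR = 0.83/0.10 = 8.3000.
Prior odds = 12.8889/8.3000 = 1.5529, so P(A) = 1.5529/(1+1.5529) ≈ 0.61.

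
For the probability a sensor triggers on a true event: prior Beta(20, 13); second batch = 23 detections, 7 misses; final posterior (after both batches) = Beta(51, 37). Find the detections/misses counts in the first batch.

8 detections and 17 misses

Because Beta–binomial updating is additive in the counts, the combined data contributed (α_post−α_prior, β_post−β_prior) successes and failures.
Total across both batches: 51−20=31 detections, 37−13=24 misses.
Subtract the second batch: 31−23=8 detections and 24−7=17 misses.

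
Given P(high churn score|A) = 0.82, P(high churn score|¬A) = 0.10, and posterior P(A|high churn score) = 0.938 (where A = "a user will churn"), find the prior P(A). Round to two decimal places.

P(A) = 0.65

Bayes' rule in odds form gives O(A|E) = O(A)·[P(E|A)/P(E|¬A)], hence O(A) = O(A|E)/LR.
Posterior odds = 0.938/(1−0.938) = 15.1290. LR = 0.82/0.10 = 8.2000.
Prior odds = 15.1290/8.2000 = 1.8450, so P(A) = 1.8450/(1+1.8450) ≈ 0.65.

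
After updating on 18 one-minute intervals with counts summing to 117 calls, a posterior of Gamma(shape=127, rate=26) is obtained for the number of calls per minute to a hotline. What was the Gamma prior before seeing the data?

Gamma(shape=10, rate=8)

Gamma–Poisson conjugacy: posterior shape = α + Σxᵢ, posterior rate = β + n.
So α = 127 − 117 = 10 and β = 26 − 18 = 8.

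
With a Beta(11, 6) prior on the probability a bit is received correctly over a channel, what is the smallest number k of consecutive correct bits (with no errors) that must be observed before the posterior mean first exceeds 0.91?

After k correct bits and 0 errors the posterior is Beta(11+k, 6), with mean (11+k)/(11+6+k).
Set (11+k)/(17+k) > 0.91 and solve: k > (0.91·17 − 11)/(1 − 0.91) = 49.667.
The smallest integer exceeding 49.667 is 50, and checking k=50: (61)/(67) = 0.9104 > 0.91.

k = 50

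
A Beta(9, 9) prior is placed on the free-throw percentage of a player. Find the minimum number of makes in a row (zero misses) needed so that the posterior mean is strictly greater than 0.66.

After k makes and 0 misses the posterior is Beta(9+k, 9), with mean (9+k)/(9+9+k).
Set (9+k)/(18+k) > 0.66 and solve: k > (0.66·18 − 9)/(1 − 0.66) = 8.471.
The smallest integer exceeding 8.471 is 9.

k = 9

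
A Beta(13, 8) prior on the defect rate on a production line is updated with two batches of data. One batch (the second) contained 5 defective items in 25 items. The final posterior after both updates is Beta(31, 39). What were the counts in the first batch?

Sequential conjugate updates are equivalent to a single update on the pooled data, so total successes = posterior α − prior α and total failures = posterior β − prior β.
Total across both batches: 31−13=18 defective items, 39−8=31 good items.
Subtract the second batch: 18−5=13 defective items and 31−20=11 good items.

13 defective items and 11 good items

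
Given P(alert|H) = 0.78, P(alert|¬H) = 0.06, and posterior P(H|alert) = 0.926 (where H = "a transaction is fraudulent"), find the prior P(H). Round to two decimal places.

In odds form, posterior odds = prior odds × likelihood ratio, so prior odds = posterior odds ÷ LR.
Posterior odds = 0.926/(1−0.926) = 12.5135. LR = 0.78/0.06 = 13.0000.
Prior odds = 12.5135/13.0000 = 0.9626, so P(H) = 0.9626/(1+0.9626) ≈ 0.49.

P(H) = 0.49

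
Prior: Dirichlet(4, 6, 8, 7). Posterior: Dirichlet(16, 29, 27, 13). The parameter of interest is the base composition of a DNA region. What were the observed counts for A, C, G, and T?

counts (12, 23, 19, 6)

For a Dirichlet(α) prior with multinomial counts c, the posterior is Dirichlet(α + c) componentwise.
Counts are posterior − prior componentwise: 16−4=12, 29−6=23, 27−8=19, 13−7=6.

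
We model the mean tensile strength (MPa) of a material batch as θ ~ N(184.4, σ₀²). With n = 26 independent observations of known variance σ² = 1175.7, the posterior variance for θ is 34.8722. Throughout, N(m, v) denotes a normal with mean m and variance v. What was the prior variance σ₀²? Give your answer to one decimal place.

For the Normal–Normal model with known σ², precisions add: τ_n = τ₀ + n/σ².
So 1/σ₀² = 1/34.8722 − 26/1175.7 = 0.028676 − 0.022114 = 0.006562.
Hence σ₀² = 1/0.006562 ≈ 152.4.

σ₀² = 152.4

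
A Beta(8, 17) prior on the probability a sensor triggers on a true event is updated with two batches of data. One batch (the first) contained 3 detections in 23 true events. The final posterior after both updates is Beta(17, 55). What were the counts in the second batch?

Because Beta–binomial updating is additive in the counts, the combined data contributed (α_post−α_prior, β_post−β_prior) successes and failures.
Total across both batches: 17−8=9 detections, 55−17=38 misses.
Subtract the first batch: 9−3=6 detections and 38−20=18 misses.

6 detections and 18 misses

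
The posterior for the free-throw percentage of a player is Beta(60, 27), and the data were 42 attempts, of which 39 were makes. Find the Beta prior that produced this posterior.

Beta(21, 24)

Under Beta–binomial conjugacy the posterior parameters are (α+s, β+f).
Subtract the data counts: 60−39=21, 27−3=24.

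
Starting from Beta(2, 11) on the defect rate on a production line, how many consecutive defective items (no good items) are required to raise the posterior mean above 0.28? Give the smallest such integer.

k = 3

After k defective items and 0 good items the posterior is Beta(2+k, 11), with mean (2+k)/(2+11+k).
Set (2+k)/(13+k) > 0.28 and solve: k > (0.28·13 − 2)/(1 − 0.28) = 2.278.
The smallest integer exceeding 2.278 is 3.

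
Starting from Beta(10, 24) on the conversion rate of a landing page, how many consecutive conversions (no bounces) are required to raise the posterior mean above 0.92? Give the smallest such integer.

k = 267

After k conversions and 0 bounces the posterior is Beta(10+k, 24), with mean (10+k)/(10+24+k).
Set (10+k)/(34+k) > 0.92 and solve: k > (0.92·34 − 10)/(1 − 0.92) = 266.000.
The smallest integer exceeding 266.000 is 267, and checking k=267: (277)/(301) = 0.9203 > 0.92.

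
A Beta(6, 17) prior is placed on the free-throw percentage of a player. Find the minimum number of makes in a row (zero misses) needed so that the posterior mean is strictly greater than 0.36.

k = 4

After k makes and 0 misses the posterior is Beta(6+k, 17), with mean (6+k)/(6+17+k).
Set (6+k)/(23+k) > 0.36 and solve: k > (0.36·23 − 6)/(1 − 0.36) = 3.562.
The smallest integer exceeding 3.562 is 4.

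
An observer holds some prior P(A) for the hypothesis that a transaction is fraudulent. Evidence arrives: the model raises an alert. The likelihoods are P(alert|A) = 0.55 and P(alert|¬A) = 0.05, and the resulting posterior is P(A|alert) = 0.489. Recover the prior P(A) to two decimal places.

Bayes' rule in odds form gives O(A|E) = O(A)·[P(E|A)/P(E|¬A)], hence O(A) = O(A|E)/LR.
Posterior odds = 0.489/(1−0.489) = 0.9569. LR = 0.55/0.05 = 11.0000.
Prior odds = 0.9569/11.0000 = 0.0870, so P(A) = 0.0870/(1+0.0870) ≈ 0.08.

P(A) = 0.08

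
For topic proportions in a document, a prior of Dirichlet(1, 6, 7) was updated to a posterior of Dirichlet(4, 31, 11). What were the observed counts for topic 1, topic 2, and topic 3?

counts (3, 25, 4)

For a Dirichlet(α) prior with multinomial counts c, the posterior is Dirichlet(α + c) componentwise.
Counts are posterior − prior componentwise: 4−1=3, 31−6=25, 11−7=4.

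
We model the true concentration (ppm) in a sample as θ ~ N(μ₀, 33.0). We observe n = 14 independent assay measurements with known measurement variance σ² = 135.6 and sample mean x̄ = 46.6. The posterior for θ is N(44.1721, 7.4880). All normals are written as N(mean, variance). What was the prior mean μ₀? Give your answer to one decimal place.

The posterior mean is a precision-weighted average: μ_n = (τ₀μ₀ + τ_data·x̄)/(τ₀+τ_data), with τ₀=1/σ₀² and τ_data=n/σ².
Here τ₀ = 1/33.0 = 0.030303 and τ_data = 14/135.6 = 0.103245, so τ_n = 0.133548.
Rearranging for μ₀: μ₀ = (μ_n·τ_n − τ_data·x̄)/τ₀ = (44.1721·0.133548 − 0.103245·46.6) / 0.030303 = 1.087879/0.030303 ≈ 35.9.

μ₀ = 35.9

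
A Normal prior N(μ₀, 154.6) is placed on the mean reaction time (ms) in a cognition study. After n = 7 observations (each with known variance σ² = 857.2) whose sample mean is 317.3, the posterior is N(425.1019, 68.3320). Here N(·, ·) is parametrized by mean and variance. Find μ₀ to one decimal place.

μ₀ = 561.2

With known observation variance, the Normal–Normal posterior has precision τ_n = τ₀ + n/σ² and mean μ_n = (τ₀μ₀ + (n/σ²)x̄)/τ_n.
Here τ₀ = 1/154.6 = 0.006468 and τ_data = 7/857.2 = 0.008166, so τ_n = 0.014634.
Rearranging for μ₀: μ₀ = (μ_n·τ_n − τ_data·x̄)/τ₀ = (425.1019·0.014634 − 0.008166·317.3) / 0.006468 = 3.629869/0.006468 ≈ 561.2.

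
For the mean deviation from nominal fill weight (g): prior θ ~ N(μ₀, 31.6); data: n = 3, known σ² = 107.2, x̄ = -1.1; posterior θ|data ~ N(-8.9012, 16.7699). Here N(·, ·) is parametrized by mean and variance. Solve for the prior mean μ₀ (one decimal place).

μ₀ = -15.8

The posterior mean is a precision-weighted average: μ_n = (τ₀μ₀ + τ_data·x̄)/(τ₀+τ_data), with τ₀=1/σ₀² and τ_data=n/σ².
Here τ₀ = 1/31.6 = 0.031646 and τ_data = 3/107.2 = 0.027985, so τ_n = 0.059631.
Rearranging for μ₀: μ₀ = (μ_n·τ_n − τ_data·x̄)/τ₀ = (-8.9012·0.059631 − 0.027985·-1.1) / 0.031646 = -0.500004/0.031646 ≈ -15.8.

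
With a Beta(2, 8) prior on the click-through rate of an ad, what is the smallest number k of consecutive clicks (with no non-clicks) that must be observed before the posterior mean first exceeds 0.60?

After k clicks and 0 non-clicks the posterior is Beta(2+k, 8), with mean (2+k)/(2+8+k).
Set (2+k)/(10+k) > 0.60 and solve: k > (0.60·10 − 2)/(1 − 0.60) = 10.000.
The smallest integer exceeding 10.000 is 11.

k = 11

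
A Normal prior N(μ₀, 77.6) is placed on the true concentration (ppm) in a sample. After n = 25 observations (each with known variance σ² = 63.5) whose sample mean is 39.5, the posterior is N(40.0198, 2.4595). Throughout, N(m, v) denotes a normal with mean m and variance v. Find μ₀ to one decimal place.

With known observation variance, the Normal–Normal posterior has precision τ_n = τ₀ + n/σ² and mean μ_n = (τ₀μ₀ + (n/σ²)x̄)/τ_n.
Here τ₀ = 1/77.6 = 0.012887 and τ_data = 25/63.5 = 0.393701, so τ_n = 0.406588.
Rearranging for μ₀: μ₀ = (μ_n·τ_n − τ_data·x̄)/τ₀ = (40.0198·0.406588 − 0.393701·39.5) / 0.012887 = 0.720381/0.012887 ≈ 55.9.

μ₀ = 55.9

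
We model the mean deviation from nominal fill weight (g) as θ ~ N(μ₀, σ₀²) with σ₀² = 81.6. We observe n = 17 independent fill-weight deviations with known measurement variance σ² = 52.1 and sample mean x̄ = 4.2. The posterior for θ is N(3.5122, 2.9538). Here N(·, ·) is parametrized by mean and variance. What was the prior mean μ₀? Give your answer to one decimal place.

With known observation variance, the Normal–Normal posterior has precision τ_n = τ₀ + n/σ² and mean μ_n = (τ₀μ₀ + (n/σ²)x̄)/τ_n.
Here τ₀ = 1/81.6 = 0.012255 and τ_data = 17/52.1 = 0.326296, so τ_n = 0.338551.
Rearranging for μ₀: μ₀ = (μ_n·τ_n − τ_data·x̄)/τ₀ = (3.5122·0.338551 − 0.326296·4.2) / 0.012255 = -0.181384/0.012255 ≈ -14.8.

μ₀ = -14.8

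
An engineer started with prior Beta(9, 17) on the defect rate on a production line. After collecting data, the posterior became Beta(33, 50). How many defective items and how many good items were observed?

Beta is conjugate to the binomial likelihood: posterior = Beta(a+s, b+f).
Match parameters: s=33−9=24, f=50−17=33.

24 defective items and 33 good items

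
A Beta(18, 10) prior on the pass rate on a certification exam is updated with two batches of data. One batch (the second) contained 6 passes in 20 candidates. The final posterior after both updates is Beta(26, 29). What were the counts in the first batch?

2 passes and 5 failures

Sequential conjugate updates are equivalent to a single update on the pooled data, so total successes = posterior α − prior α and total failures = posterior β − prior β.
Total across both batches: 26−18=8 passes, 29−10=19 failures.
Subtract the second batch: 8−6=2 passes and 19−14=5 failures.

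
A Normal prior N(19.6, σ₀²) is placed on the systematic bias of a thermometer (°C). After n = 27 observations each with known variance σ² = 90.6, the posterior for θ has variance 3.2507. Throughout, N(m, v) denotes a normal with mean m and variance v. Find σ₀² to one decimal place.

For the Normal–Normal model with known σ², precisions add: τ_n = τ₀ + n/σ².
So 1/σ₀² = 1/3.2507 − 27/90.6 = 0.307626 − 0.298013 = 0.009613.
Hence σ₀² = 1/0.009613 ≈ 104.0.

σ₀² = 104.0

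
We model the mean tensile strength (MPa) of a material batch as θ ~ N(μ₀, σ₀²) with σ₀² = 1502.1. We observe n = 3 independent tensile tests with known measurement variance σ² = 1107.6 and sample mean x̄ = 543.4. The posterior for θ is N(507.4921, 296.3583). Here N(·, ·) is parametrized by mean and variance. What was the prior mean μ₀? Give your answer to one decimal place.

The posterior mean is a precision-weighted average: μ_n = (τ₀μ₀ + τ_data·x̄)/(τ₀+τ_data), with τ₀=1/σ₀² and τ_data=n/σ².
Here τ₀ = 1/1502.1 = 0.000666 and τ_data = 3/1107.6 = 0.002709, so τ_n = 0.003375.
Rearranging for μ₀: μ₀ = (μ_n·τ_n − τ_data·x̄)/τ₀ = (507.4921·0.003375 − 0.002709·543.4) / 0.000666 = 0.240715/0.000666 ≈ 361.4.

μ₀ = 361.4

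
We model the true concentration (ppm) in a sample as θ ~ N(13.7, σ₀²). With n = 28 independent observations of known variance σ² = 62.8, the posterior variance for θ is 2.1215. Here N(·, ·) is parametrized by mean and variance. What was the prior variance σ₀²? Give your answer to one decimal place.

σ₀² = 39.2

Posterior precision equals prior precision plus data precision: 1/σ_n² = 1/σ₀² + n/σ².
So 1/σ₀² = 1/2.1215 − 28/62.8 = 0.471365 − 0.445860 = 0.025505.
Hence σ₀² = 1/0.025505 ≈ 39.2.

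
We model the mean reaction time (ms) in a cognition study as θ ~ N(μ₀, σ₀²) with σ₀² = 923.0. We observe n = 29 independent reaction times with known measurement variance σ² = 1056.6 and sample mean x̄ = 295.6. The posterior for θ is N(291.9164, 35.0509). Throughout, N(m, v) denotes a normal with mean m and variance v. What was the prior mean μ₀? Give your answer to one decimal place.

μ₀ = 198.6

The posterior mean is a precision-weighted average: μ_n = (τ₀μ₀ + τ_data·x̄)/(τ₀+τ_data), with τ₀=1/σ₀² and τ_data=n/σ².
Here τ₀ = 1/923.0 = 0.001083 and τ_data = 29/1056.6 = 0.027447, so τ_n = 0.028530.
Rearranging for μ₀: μ₀ = (μ_n·τ_n − τ_data·x̄)/τ₀ = (291.9164·0.028530 − 0.027447·295.6) / 0.001083 = 0.215042/0.001083 ≈ 198.6.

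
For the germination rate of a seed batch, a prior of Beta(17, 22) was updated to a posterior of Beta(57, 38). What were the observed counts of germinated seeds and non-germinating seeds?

Under Beta–binomial conjugacy the posterior parameters are (α+s, β+f).
So s = 57 − 17 = 40 and f = 38 − 22 = 16.

40 germinated seeds and 16 non-germinating seeds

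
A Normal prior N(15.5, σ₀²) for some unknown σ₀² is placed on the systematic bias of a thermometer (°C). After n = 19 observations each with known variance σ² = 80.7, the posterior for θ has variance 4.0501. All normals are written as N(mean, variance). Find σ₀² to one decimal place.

σ₀² = 87.2

For the Normal–Normal model with known σ², precisions add: τ_n = τ₀ + n/σ².
So 1/σ₀² = 1/4.0501 − 19/80.7 = 0.246907 − 0.235440 = 0.011467.
Hence σ₀² = 1/0.011467 ≈ 87.2.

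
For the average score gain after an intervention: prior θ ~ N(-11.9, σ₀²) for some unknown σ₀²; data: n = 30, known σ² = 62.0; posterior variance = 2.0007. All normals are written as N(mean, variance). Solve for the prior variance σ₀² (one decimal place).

σ₀² = 62.7

For the Normal–Normal model with known σ², precisions add: τ_n = τ₀ + n/σ².
So 1/σ₀² = 1/2.0007 − 30/62.0 = 0.499825 − 0.483871 = 0.015954.
Hence σ₀² = 1/0.015954 ≈ 62.7.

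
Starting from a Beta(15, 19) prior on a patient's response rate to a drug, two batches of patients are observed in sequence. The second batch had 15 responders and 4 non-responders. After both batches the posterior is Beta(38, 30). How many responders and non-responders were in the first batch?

8 responders and 7 non-responders

Because Beta–binomial updating is additive in the counts, the combined data contributed (α_post−α_prior, β_post−β_prior) successes and failures.
Total across both batches: 38−15=23 responders, 30−19=11 non-responders.
Subtract the second batch: 23−15=8 responders and 11−4=7 non-responders.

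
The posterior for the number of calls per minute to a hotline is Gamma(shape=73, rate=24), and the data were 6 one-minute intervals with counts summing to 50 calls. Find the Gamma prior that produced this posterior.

Gamma(shape=23, rate=18)

A Gamma(α, β) prior (rate parametrization) on a Poisson rate with n observations summing to S gives posterior Gamma(α+S, β+n).
So α = 73 − 50 = 23 and β = 24 − 6 = 18.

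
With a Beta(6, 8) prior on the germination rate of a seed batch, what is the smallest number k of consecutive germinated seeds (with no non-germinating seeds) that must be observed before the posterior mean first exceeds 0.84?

After k germinated seeds and 0 non-germinating seeds the posterior is Beta(6+k, 8), with mean (6+k)/(6+8+k).
Set (6+k)/(14+k) > 0.84 and solve: k > (0.84·14 − 6)/(1 − 0.84) = 36.000.
The smallest integer exceeding 36.000 is 37.

k = 37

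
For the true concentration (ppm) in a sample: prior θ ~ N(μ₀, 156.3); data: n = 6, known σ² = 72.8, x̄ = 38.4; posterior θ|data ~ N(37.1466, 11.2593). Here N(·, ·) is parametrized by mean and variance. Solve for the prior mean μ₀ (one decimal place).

μ₀ = 21.0

The posterior mean is a precision-weighted average: μ_n = (τ₀μ₀ + τ_data·x̄)/(τ₀+τ_data), with τ₀=1/σ₀² and τ_data=n/σ².
Here τ₀ = 1/156.3 = 0.006398 and τ_data = 6/72.8 = 0.082418, so τ_n = 0.088816.
Rearranging for μ₀: μ₀ = (μ_n·τ_n − τ_data·x̄)/τ₀ = (37.1466·0.088816 − 0.082418·38.4) / 0.006398 = 0.134361/0.006398 ≈ 21.0.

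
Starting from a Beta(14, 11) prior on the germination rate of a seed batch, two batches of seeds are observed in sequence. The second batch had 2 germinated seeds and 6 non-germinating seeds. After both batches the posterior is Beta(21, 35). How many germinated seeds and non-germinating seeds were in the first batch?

5 germinated seeds and 18 non-germinating seeds

Because Beta–binomial updating is additive in the counts, the combined data contributed (α_post−α_prior, β_post−β_prior) successes and failures.
Total across both batches: 21−14=7 germinated seeds, 35−11=24 non-germinating seeds.
Subtract the second batch: 7−2=5 germinated seeds and 24−6=18 non-germinating seeds.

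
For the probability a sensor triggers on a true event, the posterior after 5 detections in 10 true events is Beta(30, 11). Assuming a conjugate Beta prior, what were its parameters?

A Beta(α, β) prior with s successes and f failures in binomial data gives a Beta(α+s, β+f) posterior.
So α = 30 − 5 = 25 and β = 11 − 5 = 6.

Beta(25, 6)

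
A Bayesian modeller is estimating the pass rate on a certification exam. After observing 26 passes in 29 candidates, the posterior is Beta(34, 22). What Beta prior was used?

Beta(8, 19)

A Beta(a, b) prior with s successes and f failures in binomial data gives a Beta(a+s, b+f) posterior.
So a = 34 − 26 = 8 and b = 22 − 3 = 19.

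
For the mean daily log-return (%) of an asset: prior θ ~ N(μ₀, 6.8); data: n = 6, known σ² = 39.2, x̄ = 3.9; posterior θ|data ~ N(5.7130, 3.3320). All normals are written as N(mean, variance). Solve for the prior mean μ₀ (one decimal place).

μ₀ = 7.6

The posterior mean is a precision-weighted average: μ_n = (τ₀μ₀ + τ_data·x̄)/(τ₀+τ_data), with τ₀=1/σ₀² and τ_data=n/σ².
Here τ₀ = 1/6.8 = 0.147059 and τ_data = 6/39.2 = 0.153061, so τ_n = 0.300120.
Rearranging for μ₀: μ₀ = (μ_n·τ_n − τ_data·x̄)/τ₀ = (5.7130·0.300120 − 0.153061·3.9) / 0.147059 = 1.117648/0.147059 ≈ 7.6.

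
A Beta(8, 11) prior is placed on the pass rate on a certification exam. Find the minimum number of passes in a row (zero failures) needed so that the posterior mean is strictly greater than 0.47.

After k passes and 0 failures the posterior is Beta(8+k, 11), with mean (8+k)/(8+11+k).
Set (8+k)/(19+k) > 0.47 and solve: k > (0.47·19 − 8)/(1 − 0.47) = 1.755.
The smallest integer exceeding 1.755 is 2, and checking k=2: (10)/(21) = 0.4762 > 0.47.

k = 2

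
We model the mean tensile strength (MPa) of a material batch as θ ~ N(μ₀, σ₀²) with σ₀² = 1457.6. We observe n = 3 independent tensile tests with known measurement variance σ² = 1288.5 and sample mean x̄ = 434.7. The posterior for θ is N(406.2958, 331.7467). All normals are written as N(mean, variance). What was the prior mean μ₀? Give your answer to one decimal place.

With known observation variance, the Normal–Normal posterior has precision τ_n = τ₀ + n/σ² and mean μ_n = (τ₀μ₀ + (n/σ²)x̄)/τ_n.
Here τ₀ = 1/1457.6 = 0.000686 and τ_data = 3/1288.5 = 0.002328, so τ_n = 0.003014.
Rearranging for μ₀: μ₀ = (μ_n·τ_n − τ_data·x̄)/τ₀ = (406.2958·0.003014 − 0.002328·434.7) / 0.000686 = 0.212594/0.000686 ≈ 309.9.

μ₀ = 309.9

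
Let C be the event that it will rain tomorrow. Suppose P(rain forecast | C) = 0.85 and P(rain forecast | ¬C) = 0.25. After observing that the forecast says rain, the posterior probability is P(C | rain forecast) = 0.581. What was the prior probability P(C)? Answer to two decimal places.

P(C) = 0.29

In odds form, posterior odds = prior odds × likelihood ratio, so prior odds = posterior odds ÷ LR.
Posterior odds = 0.581/(1−0.581) = 1.3866. LR = 0.85/0.25 = 3.4000.
Prior odds = 1.3866/3.4000 = 0.4078, so P(C) = 0.4078/(1+0.4078) ≈ 0.29.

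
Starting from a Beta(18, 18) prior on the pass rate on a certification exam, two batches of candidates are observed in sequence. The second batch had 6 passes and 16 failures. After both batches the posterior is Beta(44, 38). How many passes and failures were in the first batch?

20 passes and 4 failures

Sequential conjugate updates are equivalent to a single update on the pooled data, so total successes = posterior α − prior α and total failures = posterior β − prior β.
Total across both batches: 44−18=26 passes, 38−18=20 failures.
Subtract the second batch: 26−6=20 passes and 20−16=4 failures.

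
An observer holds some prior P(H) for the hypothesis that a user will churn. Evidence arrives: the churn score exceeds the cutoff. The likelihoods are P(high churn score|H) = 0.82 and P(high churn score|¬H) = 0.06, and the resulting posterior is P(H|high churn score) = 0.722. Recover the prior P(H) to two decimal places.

P(H) = 0.16

In odds form, posterior odds = prior odds × likelihood ratio, so prior odds = posterior odds ÷ LR.
Posterior odds = 0.722/(1−0.722) = 2.5971. LR = 0.82/0.06 = 13.6667.
Prior odds = 2.5971/13.6667 = 0.1900, so P(H) = 0.1900/(1+0.1900) ≈ 0.16.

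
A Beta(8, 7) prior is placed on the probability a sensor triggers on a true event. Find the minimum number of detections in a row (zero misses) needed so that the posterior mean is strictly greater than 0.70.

k = 9

After k detections and 0 misses the posterior is Beta(8+k, 7), with mean (8+k)/(8+7+k).
Set (8+k)/(15+k) > 0.70 and solve: k > (0.70·15 − 8)/(1 − 0.70) = 8.333.
The smallest integer exceeding 8.333 is 9.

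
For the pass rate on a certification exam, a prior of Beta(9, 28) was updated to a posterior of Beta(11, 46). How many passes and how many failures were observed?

2 passes and 18 failures

Under Beta–binomial conjugacy the posterior parameters are (α+s, β+f).
Match parameters: s=11−9=2, f=46−28=18.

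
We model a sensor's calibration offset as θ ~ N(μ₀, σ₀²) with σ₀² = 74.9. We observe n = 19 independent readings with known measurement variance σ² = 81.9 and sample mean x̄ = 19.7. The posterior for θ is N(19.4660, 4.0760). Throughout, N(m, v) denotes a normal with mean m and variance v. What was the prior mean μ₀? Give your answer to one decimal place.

The posterior mean is a precision-weighted average: μ_n = (τ₀μ₀ + τ_data·x̄)/(τ₀+τ_data), with τ₀=1/σ₀² and τ_data=n/σ².
Here τ₀ = 1/74.9 = 0.013351 and τ_data = 19/81.9 = 0.231990, so τ_n = 0.245341.
Rearranging for μ₀: μ₀ = (μ_n·τ_n − τ_data·x̄)/τ₀ = (19.4660·0.245341 − 0.231990·19.7) / 0.013351 = 0.205605/0.013351 ≈ 15.4.

μ₀ = 15.4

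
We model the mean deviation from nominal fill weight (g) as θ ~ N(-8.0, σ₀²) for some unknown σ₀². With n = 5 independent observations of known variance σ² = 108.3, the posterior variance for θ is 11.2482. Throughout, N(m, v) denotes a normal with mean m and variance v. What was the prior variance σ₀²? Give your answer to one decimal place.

σ₀² = 23.4

Posterior precision equals prior precision plus data precision: 1/σ_n² = 1/σ₀² + n/σ².
So 1/σ₀² = 1/11.2482 − 5/108.3 = 0.088903 − 0.046168 = 0.042735.
Hence σ₀² = 1/0.042735 ≈ 23.4.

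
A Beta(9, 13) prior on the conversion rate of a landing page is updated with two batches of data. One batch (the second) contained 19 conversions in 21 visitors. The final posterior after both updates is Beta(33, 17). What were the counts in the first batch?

Sequential conjugate updates are equivalent to a single update on the pooled data, so total successes = posterior α − prior α and total failures = posterior β − prior β.
Total across both batches: 33−9=24 conversions, 17−13=4 bounces.
Subtract the second batch: 24−19=5 conversions and 4−2=2 bounces.

5 conversions and 2 bounces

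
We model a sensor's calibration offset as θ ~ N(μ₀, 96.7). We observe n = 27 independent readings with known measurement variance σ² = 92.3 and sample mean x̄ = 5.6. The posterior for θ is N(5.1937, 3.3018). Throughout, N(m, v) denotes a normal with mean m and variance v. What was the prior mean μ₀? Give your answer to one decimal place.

The posterior mean is a precision-weighted average: μ_n = (τ₀μ₀ + τ_data·x̄)/(τ₀+τ_data), with τ₀=1/σ₀² and τ_data=n/σ².
Here τ₀ = 1/96.7 = 0.010341 and τ_data = 27/92.3 = 0.292524, so τ_n = 0.302865.
Rearranging for μ₀: μ₀ = (μ_n·τ_n − τ_data·x̄)/τ₀ = (5.1937·0.302865 − 0.292524·5.6) / 0.010341 = -0.065144/0.010341 ≈ -6.3.

μ₀ = -6.3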